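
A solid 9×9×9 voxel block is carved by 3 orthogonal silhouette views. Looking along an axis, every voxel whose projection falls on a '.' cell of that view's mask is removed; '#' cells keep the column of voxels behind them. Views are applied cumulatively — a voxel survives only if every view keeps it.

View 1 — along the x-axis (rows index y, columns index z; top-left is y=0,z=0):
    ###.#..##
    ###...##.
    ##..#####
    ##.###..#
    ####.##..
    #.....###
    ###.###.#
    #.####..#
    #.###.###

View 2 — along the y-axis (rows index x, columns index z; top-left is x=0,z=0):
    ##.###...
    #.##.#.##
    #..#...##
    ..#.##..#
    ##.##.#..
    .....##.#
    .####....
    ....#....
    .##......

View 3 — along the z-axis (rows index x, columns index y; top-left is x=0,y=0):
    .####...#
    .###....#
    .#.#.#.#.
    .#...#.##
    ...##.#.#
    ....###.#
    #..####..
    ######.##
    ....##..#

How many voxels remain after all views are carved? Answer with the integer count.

before carving: 729 voxels (9×9×9)
carve view 1 (along x, YZ-mask fill 54/81): 486 voxels remain
carve view 2 (along y, XZ-mask fill 34/81): 204 voxels remain
carve view 3 (along z, XY-mask fill 41/81): 99 voxels remain

|visual hull| = 99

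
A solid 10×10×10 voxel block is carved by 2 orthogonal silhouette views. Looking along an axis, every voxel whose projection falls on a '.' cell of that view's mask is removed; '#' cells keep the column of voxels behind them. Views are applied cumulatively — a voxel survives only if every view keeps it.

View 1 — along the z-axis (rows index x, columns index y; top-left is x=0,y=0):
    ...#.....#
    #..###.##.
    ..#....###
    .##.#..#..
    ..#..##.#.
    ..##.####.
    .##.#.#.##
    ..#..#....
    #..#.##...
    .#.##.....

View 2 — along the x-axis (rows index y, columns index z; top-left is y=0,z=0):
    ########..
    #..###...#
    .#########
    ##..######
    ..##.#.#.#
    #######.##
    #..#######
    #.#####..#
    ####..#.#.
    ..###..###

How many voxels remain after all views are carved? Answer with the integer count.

full grid |V| = 1000
  1. axis=2 (XY plane), |mask|=41  ⇒  voxels=410
  2. axis=0 (YZ plane), |mask|=71  ⇒  voxels=298

remaining voxels: 298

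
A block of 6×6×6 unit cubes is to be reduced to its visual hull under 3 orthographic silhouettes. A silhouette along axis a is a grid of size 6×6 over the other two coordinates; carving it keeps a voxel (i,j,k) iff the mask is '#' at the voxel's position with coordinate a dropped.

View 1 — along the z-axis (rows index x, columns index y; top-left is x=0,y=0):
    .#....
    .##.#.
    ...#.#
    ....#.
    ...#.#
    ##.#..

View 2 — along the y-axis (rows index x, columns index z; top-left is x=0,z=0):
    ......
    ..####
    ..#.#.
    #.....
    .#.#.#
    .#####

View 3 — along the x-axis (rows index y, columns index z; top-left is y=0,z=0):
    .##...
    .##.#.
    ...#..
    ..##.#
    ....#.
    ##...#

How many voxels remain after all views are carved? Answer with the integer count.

|visual hull| = 17

initial block: 6^3 = 216
carve view 1 (along z, XY-mask fill 12/36): 72 voxels remain
carve view 2 (along y, XZ-mask fill 15/36): 38 voxels remain
carve view 3 (along x, YZ-mask fill 13/36): 17 voxels remain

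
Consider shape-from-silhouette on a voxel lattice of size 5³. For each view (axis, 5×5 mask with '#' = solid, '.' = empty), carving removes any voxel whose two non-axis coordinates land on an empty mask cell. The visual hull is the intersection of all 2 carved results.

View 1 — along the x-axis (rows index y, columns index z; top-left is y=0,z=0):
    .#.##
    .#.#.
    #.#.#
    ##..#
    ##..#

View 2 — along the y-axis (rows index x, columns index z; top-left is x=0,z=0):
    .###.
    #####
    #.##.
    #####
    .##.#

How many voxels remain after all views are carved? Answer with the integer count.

remaining voxels: 50

before carving: 125 voxels (5×5×5)
after view 1 [x-axis, 14 of 25 cells solid] → remaining = 70
after view 2 [y-axis, 19 of 25 cells solid] → remaining = 50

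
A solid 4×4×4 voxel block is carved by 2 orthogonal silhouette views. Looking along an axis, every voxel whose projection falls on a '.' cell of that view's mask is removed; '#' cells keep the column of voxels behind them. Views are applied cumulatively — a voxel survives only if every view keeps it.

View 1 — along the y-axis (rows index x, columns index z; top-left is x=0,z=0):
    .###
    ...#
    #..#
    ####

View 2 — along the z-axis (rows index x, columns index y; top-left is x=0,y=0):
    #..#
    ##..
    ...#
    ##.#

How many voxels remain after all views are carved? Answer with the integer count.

remaining voxels: 22

before carving: 64 voxels (4×4×4)
  1. axis=1 (XZ plane), |mask|=10  ⇒  voxels=40
  2. axis=2 (XY plane), |mask|=8  ⇒  voxels=22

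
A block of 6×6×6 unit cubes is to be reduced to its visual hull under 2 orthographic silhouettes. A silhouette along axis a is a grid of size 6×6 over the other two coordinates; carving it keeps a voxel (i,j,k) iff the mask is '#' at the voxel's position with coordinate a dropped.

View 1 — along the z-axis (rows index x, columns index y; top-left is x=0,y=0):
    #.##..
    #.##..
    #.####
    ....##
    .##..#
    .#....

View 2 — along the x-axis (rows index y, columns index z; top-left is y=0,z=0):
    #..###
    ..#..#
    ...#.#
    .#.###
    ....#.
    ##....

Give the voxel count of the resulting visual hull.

|visual hull| = 44

start: 6×6×6 = 216 voxels
[1] z-view keeps 17 columns → grid now 102
[2] x-view keeps 15 columns → grid now 44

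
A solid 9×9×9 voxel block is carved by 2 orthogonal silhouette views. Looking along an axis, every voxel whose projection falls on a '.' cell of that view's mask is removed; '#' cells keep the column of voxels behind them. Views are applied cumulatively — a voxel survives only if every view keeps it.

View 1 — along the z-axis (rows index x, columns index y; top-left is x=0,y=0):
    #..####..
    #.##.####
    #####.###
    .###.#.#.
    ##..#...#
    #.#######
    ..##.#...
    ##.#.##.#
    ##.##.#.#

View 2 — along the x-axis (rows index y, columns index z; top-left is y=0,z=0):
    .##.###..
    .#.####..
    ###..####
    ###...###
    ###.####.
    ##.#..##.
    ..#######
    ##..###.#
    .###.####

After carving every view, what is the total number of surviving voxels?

start: 9×9×9 = 729 voxels
after view 1 [z-axis, 52 of 81 cells solid] → remaining = 468
after view 2 [x-axis, 55 of 81 cells solid] → remaining = 316

|visual hull| = 316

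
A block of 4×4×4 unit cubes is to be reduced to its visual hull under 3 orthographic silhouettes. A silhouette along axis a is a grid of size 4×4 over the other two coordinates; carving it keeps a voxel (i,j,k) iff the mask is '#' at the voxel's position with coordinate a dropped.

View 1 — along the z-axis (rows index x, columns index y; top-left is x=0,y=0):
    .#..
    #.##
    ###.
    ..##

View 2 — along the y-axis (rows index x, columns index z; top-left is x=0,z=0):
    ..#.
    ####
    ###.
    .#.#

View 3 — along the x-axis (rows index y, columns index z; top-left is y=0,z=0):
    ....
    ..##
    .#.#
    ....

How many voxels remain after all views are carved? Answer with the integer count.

initial block: 4^3 = 64
after view 1 [z-axis, 9 of 16 cells solid] → remaining = 36
after view 2 [y-axis, 10 of 16 cells solid] → remaining = 26
after view 3 [x-axis, 4 of 16 cells solid] → remaining = 7

voxel count = 7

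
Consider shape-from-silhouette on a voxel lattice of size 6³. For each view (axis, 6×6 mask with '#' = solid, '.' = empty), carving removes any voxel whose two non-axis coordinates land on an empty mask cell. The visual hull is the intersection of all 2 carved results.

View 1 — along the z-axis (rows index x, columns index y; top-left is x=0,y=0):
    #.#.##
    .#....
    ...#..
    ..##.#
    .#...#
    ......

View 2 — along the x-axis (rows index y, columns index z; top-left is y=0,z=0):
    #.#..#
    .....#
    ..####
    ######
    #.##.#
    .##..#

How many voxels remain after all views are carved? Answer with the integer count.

38 voxels

before carving: 216 voxels (6×6×6)
carve view 1 (along z, XY-mask fill 11/36): 66 voxels remain
carve view 2 (along x, YZ-mask fill 21/36): 38 voxels remain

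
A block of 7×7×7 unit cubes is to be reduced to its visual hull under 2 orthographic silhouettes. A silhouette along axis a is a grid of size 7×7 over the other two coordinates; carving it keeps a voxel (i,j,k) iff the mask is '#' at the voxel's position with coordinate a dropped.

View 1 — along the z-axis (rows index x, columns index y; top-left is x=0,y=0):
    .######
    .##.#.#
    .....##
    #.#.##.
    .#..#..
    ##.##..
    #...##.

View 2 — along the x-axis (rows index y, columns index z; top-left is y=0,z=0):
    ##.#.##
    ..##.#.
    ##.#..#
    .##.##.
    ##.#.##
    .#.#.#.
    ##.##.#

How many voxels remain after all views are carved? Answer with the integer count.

initial block: 7^3 = 343
V1 z: intersect with XY mask (25 set) -- 175 left
V2 x: intersect with YZ mask (29 set) -- 104 left

|visual hull| = 104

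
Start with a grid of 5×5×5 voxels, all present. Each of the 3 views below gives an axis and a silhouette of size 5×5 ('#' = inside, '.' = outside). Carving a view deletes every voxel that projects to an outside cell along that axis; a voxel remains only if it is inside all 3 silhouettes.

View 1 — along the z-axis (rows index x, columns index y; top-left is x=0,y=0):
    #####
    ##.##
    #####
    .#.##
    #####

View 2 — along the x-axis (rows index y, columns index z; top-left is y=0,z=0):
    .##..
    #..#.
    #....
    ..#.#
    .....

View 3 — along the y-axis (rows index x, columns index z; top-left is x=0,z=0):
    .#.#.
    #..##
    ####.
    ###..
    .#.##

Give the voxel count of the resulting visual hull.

16 voxels

before carving: 125 voxels (5×5×5)
step 1: project along z, AND mask (22/25) → |grid| = 110
step 2: project along x, AND mask (7/25) → |grid| = 31
step 3: project along y, AND mask (15/25) → |grid| = 16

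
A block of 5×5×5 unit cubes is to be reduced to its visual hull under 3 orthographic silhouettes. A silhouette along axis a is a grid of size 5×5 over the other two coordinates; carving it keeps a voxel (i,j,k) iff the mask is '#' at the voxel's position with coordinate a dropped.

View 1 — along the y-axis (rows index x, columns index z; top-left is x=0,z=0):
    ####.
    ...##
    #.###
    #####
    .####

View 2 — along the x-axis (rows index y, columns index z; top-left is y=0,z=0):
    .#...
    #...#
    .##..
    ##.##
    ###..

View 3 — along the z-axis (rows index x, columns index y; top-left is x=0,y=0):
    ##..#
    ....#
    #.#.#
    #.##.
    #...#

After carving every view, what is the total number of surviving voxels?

start: 5×5×5 = 125 voxels
step 1: project along y, AND mask (19/25) → |grid| = 95
step 2: project along x, AND mask (12/25) → |grid| = 42
step 3: project along z, AND mask (12/25) → |grid| = 18

|visual hull| = 18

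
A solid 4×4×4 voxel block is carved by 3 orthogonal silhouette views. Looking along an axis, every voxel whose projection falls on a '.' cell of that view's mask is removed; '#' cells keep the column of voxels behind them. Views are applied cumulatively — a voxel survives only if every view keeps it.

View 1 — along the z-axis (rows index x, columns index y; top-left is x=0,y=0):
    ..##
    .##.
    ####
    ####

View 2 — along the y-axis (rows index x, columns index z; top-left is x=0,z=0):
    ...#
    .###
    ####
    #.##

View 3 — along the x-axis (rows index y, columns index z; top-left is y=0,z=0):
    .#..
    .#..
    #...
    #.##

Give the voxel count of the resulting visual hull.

full grid |V| = 64
after view 1 [z-axis, 12 of 16 cells solid] → remaining = 48
after view 2 [y-axis, 11 of 16 cells solid] → remaining = 36
after view 3 [x-axis, 6 of 16 cells solid] → remaining = 12

12 voxels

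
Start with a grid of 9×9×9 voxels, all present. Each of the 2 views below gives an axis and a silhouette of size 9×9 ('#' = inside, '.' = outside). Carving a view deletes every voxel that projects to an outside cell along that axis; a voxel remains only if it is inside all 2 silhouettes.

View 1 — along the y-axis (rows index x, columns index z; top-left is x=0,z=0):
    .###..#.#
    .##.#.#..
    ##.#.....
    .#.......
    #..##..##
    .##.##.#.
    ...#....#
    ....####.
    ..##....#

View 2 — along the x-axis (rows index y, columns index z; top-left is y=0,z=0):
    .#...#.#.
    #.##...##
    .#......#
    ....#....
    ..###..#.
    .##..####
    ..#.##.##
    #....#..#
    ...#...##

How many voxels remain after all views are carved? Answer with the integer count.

full grid |V| = 729
carve view 1 (along y, XZ-mask fill 32/81): 288 voxels remain
carve view 2 (along x, YZ-mask fill 32/81): 115 voxels remain

|visual hull| = 115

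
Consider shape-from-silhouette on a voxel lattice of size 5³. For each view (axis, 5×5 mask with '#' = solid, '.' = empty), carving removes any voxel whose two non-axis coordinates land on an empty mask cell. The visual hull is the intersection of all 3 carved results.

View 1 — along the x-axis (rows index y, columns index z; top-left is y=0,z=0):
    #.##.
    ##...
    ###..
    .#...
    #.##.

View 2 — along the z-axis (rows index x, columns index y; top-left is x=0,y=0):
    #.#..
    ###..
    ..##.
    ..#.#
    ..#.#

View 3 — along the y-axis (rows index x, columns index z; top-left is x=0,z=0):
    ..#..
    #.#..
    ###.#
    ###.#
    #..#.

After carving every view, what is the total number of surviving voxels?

remaining voxels: 19

initial block: 5^3 = 125
  1. axis=0 (YZ plane), |mask|=12  ⇒  voxels=60
  2. axis=2 (XY plane), |mask|=11  ⇒  voxels=30
  3. axis=1 (XZ plane), |mask|=13  ⇒  voxels=19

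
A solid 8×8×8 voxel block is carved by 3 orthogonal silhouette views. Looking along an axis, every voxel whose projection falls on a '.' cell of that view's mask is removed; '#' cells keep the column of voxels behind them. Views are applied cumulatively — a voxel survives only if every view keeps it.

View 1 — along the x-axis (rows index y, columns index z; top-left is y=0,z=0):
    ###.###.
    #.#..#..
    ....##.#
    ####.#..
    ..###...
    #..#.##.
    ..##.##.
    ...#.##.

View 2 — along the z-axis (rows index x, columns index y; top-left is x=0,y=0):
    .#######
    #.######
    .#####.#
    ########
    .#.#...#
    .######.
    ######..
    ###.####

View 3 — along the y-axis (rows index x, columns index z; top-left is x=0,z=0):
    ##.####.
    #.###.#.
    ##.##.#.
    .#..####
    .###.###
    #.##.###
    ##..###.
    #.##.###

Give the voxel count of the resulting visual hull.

|visual hull| = 134

start: 8×8×8 = 512 voxels
  1. axis=0 (YZ plane), |mask|=31  ⇒  voxels=248
  2. axis=2 (XY plane), |mask|=50  ⇒  voxels=188
  3. axis=1 (XZ plane), |mask|=44  ⇒  voxels=134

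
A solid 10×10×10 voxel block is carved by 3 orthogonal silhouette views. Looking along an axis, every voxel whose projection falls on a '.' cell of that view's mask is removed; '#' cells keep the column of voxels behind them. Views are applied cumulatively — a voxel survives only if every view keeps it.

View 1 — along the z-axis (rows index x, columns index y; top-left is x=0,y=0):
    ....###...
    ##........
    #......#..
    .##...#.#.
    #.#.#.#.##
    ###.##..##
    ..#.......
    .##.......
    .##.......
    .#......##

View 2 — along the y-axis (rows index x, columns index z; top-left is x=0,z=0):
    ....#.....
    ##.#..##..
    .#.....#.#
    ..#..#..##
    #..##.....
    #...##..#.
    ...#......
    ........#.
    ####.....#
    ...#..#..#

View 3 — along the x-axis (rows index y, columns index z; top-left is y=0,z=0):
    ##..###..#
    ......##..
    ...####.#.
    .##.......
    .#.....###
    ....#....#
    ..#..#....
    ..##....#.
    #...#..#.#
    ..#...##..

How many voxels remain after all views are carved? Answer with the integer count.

remaining voxels: 35

start: 10×10×10 = 1000 voxels
step 1: project along z, AND mask (32/100) → |grid| = 320
step 2: project along y, AND mask (30/100) → |grid| = 103
step 3: project along x, AND mask (33/100) → |grid| = 35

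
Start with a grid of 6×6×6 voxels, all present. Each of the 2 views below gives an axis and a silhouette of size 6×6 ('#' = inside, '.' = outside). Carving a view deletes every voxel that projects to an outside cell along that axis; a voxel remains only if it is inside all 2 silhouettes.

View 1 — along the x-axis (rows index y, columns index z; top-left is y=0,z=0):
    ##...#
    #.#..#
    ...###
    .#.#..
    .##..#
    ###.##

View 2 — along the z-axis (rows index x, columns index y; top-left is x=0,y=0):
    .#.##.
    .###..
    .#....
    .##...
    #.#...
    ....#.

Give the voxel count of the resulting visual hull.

initial block: 6^3 = 216
[1] x-view keeps 19 columns → grid now 114
[2] z-view keeps 12 columns → grid now 34

|visual hull| = 34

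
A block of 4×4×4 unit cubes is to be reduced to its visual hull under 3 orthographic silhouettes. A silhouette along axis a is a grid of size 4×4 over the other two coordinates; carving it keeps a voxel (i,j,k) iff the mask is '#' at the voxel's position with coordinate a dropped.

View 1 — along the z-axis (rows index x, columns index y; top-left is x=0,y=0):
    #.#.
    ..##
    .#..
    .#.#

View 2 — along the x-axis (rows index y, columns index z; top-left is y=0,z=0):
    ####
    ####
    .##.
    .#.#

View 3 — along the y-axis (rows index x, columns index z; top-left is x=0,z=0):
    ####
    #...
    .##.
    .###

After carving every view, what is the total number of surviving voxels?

start: 4×4×4 = 64 voxels
[1] z-view keeps 7 columns → grid now 28
[2] x-view keeps 12 columns → grid now 20
[3] y-view keeps 10 columns → grid now 13

13 voxels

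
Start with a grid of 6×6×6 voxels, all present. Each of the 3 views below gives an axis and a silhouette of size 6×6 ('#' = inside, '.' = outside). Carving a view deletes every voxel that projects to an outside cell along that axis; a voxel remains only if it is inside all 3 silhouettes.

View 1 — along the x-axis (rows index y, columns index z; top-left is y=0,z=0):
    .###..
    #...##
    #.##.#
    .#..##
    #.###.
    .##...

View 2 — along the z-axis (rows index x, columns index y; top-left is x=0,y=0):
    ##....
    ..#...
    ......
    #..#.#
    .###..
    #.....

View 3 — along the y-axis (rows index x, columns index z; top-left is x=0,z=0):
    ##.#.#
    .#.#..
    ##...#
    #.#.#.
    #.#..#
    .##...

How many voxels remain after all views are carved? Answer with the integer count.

initial block: 6^3 = 216
step 1: project along x, AND mask (19/36) → |grid| = 114
step 2: project along z, AND mask (10/36) → |grid| = 31
step 3: project along y, AND mask (17/36) → |grid| = 16

voxel count = 16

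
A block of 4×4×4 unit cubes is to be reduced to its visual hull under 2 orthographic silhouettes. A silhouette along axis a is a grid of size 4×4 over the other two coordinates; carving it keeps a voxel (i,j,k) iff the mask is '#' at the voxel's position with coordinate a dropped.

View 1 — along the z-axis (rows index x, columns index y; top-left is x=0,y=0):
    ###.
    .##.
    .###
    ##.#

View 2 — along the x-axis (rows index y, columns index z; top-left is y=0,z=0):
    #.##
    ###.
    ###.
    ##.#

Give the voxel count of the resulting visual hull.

full grid |V| = 64
  1. axis=2 (XY plane), |mask|=11  ⇒  voxels=44
  2. axis=0 (YZ plane), |mask|=12  ⇒  voxels=33

remaining voxels: 33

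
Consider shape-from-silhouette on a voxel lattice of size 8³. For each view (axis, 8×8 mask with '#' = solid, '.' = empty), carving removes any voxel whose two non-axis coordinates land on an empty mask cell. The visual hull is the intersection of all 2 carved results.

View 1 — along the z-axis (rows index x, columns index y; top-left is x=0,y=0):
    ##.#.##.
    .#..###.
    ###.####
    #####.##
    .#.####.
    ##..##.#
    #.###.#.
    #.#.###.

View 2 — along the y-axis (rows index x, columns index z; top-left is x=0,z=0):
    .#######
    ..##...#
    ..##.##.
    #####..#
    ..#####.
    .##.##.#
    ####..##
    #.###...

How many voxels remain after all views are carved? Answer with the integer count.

initial block: 8^3 = 512
[1] z-view keeps 43 columns → grid now 344
[2] y-view keeps 40 columns → grid now 217

remaining voxels: 217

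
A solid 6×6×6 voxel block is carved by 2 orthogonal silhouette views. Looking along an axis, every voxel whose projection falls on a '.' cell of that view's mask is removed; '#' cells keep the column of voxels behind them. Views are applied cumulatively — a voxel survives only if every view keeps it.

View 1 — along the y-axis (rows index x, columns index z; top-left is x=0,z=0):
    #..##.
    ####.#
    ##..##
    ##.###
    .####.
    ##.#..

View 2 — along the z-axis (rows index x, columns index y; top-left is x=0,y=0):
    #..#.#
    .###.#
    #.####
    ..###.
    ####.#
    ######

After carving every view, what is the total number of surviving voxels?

remaining voxels: 102

before carving: 216 voxels (6×6×6)
[1] y-view keeps 24 columns → grid now 144
[2] z-view keeps 26 columns → grid now 102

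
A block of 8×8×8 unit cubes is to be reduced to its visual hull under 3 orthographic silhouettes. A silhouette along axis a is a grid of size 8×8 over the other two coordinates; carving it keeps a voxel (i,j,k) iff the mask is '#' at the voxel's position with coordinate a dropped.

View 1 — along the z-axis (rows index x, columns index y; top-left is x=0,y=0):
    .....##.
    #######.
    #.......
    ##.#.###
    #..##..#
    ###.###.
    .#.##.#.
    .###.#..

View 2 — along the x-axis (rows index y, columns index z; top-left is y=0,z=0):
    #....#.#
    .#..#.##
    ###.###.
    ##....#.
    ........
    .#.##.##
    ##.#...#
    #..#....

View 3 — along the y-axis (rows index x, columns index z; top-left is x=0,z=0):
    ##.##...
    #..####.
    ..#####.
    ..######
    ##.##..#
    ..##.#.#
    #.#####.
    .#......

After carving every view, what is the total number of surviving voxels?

full grid |V| = 512
carve view 1 (along z, XY-mask fill 34/64): 272 voxels remain
carve view 2 (along x, YZ-mask fill 27/64): 117 voxels remain
carve view 3 (along y, XZ-mask fill 36/64): 60 voxels remain

|visual hull| = 60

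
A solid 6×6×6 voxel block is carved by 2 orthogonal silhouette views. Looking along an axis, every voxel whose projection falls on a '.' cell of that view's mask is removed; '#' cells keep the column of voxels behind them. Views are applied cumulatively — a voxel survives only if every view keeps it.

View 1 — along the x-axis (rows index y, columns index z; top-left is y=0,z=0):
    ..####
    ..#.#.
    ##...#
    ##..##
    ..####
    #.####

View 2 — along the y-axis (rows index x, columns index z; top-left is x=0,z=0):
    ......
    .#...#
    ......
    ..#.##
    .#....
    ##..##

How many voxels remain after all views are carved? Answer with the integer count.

voxel count = 38

start: 6×6×6 = 216 voxels
[1] x-view keeps 22 columns → grid now 132
[2] y-view keeps 10 columns → grid now 38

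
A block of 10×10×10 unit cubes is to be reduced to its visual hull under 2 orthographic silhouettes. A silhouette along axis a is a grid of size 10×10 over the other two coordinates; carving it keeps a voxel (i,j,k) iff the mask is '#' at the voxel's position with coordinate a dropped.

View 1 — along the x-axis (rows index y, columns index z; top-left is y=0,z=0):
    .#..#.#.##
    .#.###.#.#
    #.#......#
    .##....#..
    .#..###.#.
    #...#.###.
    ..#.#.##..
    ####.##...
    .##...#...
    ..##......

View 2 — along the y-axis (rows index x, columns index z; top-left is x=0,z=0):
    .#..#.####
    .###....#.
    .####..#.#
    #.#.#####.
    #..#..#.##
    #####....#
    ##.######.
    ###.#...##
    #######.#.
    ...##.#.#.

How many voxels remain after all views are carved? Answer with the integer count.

257 voxels

before carving: 1000 voxels (10×10×10)
step 1: project along x, AND mask (42/100) → |grid| = 420
step 2: project along y, AND mask (60/100) → |grid| = 257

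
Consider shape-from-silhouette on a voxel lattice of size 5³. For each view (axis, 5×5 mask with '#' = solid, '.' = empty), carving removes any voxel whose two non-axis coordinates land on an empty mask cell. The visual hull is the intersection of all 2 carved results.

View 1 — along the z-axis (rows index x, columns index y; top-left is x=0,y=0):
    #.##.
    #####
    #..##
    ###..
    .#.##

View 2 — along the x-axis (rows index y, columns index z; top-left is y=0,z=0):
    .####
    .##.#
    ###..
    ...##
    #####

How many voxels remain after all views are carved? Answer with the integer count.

initial block: 5^3 = 125
  1. axis=2 (XY plane), |mask|=17  ⇒  voxels=85
  2. axis=0 (YZ plane), |mask|=17  ⇒  voxels=57

57 voxels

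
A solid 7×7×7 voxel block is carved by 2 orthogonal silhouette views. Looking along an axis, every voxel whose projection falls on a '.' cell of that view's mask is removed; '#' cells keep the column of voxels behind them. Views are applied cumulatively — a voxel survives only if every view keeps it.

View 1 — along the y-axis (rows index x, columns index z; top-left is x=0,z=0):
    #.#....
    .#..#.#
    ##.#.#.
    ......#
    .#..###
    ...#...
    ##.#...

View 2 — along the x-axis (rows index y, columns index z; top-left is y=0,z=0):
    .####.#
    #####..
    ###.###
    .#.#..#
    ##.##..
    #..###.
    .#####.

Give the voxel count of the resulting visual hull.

full grid |V| = 343
step 1: project along y, AND mask (18/49) → |grid| = 126
step 2: project along x, AND mask (32/49) → |grid| = 85

|visual hull| = 85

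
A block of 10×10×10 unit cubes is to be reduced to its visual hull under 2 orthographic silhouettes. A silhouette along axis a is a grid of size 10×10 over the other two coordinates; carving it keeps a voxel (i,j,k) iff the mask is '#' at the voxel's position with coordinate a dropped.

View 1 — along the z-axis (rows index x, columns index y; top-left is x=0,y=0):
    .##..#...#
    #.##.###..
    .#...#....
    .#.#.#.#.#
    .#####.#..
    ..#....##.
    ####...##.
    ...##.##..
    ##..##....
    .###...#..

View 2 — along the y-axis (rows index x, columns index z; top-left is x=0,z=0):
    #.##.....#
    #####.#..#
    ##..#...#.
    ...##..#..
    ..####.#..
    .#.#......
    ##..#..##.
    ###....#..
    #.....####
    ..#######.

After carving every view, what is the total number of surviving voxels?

remaining voxels: 211

start: 10×10×10 = 1000 voxels
  1. axis=2 (XY plane), |mask|=44  ⇒  voxels=440
  2. axis=1 (XZ plane), |mask|=46  ⇒  voxels=211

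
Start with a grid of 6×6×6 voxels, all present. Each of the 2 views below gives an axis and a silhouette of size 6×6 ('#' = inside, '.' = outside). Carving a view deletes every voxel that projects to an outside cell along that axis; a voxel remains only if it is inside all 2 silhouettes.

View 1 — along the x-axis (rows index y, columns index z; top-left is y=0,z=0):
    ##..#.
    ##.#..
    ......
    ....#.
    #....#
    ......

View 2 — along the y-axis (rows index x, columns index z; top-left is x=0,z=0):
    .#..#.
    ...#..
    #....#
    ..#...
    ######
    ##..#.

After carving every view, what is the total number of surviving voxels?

|visual hull| = 25

full grid |V| = 216
step 1: project along x, AND mask (9/36) → |grid| = 54
step 2: project along y, AND mask (15/36) → |grid| = 25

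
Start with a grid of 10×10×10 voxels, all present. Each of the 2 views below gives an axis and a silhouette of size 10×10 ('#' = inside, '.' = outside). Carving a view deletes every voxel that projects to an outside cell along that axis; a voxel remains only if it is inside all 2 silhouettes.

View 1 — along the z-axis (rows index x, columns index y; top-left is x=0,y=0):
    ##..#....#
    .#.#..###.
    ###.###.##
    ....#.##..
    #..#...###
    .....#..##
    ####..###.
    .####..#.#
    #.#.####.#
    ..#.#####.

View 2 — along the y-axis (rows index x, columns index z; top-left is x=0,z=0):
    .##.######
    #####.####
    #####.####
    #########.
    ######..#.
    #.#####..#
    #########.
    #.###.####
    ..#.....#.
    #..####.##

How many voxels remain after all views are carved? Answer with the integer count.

voxel count = 399

before carving: 1000 voxels (10×10×10)
after view 1 [z-axis, 54 of 100 cells solid] → remaining = 540
after view 2 [y-axis, 75 of 100 cells solid] → remaining = 399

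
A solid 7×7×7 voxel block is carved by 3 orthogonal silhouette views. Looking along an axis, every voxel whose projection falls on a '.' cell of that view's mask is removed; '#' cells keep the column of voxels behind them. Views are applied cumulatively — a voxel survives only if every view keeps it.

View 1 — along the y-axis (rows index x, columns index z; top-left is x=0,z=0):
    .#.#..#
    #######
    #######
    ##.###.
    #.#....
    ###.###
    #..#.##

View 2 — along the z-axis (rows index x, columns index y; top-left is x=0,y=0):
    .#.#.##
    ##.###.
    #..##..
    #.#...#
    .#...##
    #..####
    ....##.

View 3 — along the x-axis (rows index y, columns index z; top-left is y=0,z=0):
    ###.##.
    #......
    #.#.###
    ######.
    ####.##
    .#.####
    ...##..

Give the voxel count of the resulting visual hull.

before carving: 343 voxels (7×7×7)
V1 y: intersect with XZ mask (34 set) -- 238 left
V2 z: intersect with XY mask (25 set) -- 127 left
V3 x: intersect with YZ mask (30 set) -- 83 left

|visual hull| = 83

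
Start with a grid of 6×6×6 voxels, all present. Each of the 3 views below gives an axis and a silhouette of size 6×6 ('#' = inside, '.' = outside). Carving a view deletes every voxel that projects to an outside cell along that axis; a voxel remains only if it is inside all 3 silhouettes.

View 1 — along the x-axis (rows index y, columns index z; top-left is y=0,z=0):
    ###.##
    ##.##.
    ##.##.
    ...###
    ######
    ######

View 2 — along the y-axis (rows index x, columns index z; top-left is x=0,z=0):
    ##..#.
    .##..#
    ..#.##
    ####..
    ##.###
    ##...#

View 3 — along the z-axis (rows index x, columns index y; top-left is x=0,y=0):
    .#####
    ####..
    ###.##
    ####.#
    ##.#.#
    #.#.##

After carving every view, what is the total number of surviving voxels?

voxel count = 71

before carving: 216 voxels (6×6×6)
carve view 1 (along x, YZ-mask fill 28/36): 168 voxels remain
carve view 2 (along y, XZ-mask fill 21/36): 98 voxels remain
carve view 3 (along z, XY-mask fill 27/36): 71 voxels remain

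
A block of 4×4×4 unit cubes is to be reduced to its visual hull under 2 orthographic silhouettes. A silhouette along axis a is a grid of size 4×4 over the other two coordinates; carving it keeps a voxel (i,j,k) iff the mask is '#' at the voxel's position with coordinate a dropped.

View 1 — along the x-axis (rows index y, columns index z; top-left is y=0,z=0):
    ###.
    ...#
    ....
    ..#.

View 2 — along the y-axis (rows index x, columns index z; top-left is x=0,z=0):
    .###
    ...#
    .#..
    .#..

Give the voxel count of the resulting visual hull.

7 voxels

initial block: 4^3 = 64
after view 1 [x-axis, 5 of 16 cells solid] → remaining = 20
after view 2 [y-axis, 6 of 16 cells solid] → remaining = 7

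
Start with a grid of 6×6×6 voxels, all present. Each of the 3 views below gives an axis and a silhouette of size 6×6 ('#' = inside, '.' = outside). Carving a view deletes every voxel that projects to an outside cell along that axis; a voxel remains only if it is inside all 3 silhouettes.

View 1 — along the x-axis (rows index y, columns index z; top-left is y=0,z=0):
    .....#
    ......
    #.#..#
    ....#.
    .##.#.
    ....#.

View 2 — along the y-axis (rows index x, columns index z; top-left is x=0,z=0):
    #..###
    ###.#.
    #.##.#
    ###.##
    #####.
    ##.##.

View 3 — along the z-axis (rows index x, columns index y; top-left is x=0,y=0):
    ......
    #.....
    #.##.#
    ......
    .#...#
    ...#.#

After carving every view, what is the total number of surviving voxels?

before carving: 216 voxels (6×6×6)
  1. axis=0 (YZ plane), |mask|=9  ⇒  voxels=54
  2. axis=1 (XZ plane), |mask|=26  ⇒  voxels=39
  3. axis=2 (XY plane), |mask|=9  ⇒  voxels=7

voxel count = 7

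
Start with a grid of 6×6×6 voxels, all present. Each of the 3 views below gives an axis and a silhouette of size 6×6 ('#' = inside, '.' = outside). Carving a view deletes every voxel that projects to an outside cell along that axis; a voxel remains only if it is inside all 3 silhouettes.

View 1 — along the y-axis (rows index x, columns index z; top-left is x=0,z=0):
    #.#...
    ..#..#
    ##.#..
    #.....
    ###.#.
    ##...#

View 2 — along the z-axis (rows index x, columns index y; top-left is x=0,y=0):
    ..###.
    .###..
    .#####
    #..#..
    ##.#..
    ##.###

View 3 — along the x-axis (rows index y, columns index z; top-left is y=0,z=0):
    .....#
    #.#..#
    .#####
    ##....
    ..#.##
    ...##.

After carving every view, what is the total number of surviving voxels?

before carving: 216 voxels (6×6×6)
  1. axis=1 (XZ plane), |mask|=15  ⇒  voxels=90
  2. axis=2 (XY plane), |mask|=21  ⇒  voxels=56
  3. axis=0 (YZ plane), |mask|=16  ⇒  voxels=24

remaining voxels: 24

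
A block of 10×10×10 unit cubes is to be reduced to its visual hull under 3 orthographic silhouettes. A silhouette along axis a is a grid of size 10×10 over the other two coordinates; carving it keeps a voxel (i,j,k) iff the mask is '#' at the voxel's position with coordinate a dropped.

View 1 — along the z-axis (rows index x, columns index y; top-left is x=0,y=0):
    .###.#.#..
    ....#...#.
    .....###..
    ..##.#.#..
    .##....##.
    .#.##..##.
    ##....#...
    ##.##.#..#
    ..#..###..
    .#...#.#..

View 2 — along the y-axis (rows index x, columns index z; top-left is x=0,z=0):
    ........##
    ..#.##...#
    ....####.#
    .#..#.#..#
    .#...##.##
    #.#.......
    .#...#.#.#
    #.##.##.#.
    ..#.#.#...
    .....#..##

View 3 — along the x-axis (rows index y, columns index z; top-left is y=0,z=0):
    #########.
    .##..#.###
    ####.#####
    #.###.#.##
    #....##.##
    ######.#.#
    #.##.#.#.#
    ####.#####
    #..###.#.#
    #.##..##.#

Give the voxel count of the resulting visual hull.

remaining voxels: 111

full grid |V| = 1000
[1] z-view keeps 39 columns → grid now 390
[2] y-view keeps 38 columns → grid now 148
[3] x-view keeps 71 columns → grid now 111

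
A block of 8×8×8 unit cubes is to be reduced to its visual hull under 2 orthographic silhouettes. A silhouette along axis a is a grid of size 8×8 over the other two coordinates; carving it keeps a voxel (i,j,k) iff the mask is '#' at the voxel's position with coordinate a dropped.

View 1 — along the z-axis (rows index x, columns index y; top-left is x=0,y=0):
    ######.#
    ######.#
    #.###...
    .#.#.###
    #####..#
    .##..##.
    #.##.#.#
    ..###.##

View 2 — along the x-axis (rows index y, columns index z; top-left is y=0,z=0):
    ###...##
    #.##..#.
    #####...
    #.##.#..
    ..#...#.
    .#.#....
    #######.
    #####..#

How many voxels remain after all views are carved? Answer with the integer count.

remaining voxels: 185

full grid |V| = 512
V1 z: intersect with XY mask (43 set) -- 344 left
V2 x: intersect with YZ mask (35 set) -- 185 left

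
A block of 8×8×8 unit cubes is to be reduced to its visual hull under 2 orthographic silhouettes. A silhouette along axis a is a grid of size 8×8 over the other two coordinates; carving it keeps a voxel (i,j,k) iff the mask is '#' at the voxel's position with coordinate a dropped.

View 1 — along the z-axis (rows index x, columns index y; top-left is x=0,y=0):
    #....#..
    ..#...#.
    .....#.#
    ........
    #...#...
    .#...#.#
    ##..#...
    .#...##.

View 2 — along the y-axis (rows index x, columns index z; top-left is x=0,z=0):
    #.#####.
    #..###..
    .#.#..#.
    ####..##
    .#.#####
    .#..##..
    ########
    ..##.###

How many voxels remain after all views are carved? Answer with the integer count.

before carving: 512 voxels (8×8×8)
after view 1 [z-axis, 17 of 64 cells solid] → remaining = 136
after view 2 [y-axis, 41 of 64 cells solid] → remaining = 86

remaining voxels: 86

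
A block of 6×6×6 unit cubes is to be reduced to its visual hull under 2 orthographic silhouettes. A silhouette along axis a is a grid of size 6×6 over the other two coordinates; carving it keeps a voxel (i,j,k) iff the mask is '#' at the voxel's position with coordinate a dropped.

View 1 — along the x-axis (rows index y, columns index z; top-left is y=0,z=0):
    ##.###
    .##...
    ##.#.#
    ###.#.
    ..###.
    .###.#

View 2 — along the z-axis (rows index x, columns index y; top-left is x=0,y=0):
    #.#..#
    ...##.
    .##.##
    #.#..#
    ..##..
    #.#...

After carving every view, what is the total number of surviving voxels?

start: 6×6×6 = 216 voxels
after view 1 [x-axis, 22 of 36 cells solid] → remaining = 132
after view 2 [z-axis, 16 of 36 cells solid] → remaining = 63

|visual hull| = 63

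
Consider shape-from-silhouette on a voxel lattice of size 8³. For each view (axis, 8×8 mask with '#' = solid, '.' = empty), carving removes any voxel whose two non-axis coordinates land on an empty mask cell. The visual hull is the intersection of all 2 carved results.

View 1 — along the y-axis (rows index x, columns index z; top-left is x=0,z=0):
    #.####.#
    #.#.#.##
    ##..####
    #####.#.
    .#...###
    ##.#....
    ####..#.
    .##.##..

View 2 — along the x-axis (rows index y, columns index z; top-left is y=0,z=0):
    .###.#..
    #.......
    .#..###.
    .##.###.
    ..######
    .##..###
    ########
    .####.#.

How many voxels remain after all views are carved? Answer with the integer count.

remaining voxels: 185

initial block: 8^3 = 512
carve view 1 (along y, XZ-mask fill 39/64): 312 voxels remain
carve view 2 (along x, YZ-mask fill 38/64): 185 voxels remain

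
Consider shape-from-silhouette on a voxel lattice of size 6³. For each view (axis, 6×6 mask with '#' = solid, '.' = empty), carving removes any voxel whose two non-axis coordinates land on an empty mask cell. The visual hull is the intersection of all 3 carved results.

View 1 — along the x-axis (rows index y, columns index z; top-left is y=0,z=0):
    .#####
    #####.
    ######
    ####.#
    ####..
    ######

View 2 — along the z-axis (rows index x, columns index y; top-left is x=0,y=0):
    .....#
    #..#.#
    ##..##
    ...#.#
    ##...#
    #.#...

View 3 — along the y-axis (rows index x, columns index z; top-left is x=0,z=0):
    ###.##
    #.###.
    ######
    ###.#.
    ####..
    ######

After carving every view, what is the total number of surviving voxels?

voxel count = 64

initial block: 6^3 = 216
step 1: project along x, AND mask (31/36) → |grid| = 186
step 2: project along z, AND mask (15/36) → |grid| = 80
step 3: project along y, AND mask (29/36) → |grid| = 64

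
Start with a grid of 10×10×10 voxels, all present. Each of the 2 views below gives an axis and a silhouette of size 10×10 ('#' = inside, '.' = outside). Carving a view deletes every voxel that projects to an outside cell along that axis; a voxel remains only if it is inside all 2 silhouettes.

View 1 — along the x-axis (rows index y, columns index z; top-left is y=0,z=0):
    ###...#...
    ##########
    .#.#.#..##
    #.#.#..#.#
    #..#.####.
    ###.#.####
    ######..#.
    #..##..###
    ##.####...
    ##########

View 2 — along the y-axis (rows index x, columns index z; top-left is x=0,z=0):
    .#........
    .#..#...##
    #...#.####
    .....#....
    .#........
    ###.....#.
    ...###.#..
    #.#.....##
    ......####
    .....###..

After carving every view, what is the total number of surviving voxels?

start: 10×10×10 = 1000 voxels
carve view 1 (along x, YZ-mask fill 67/100): 670 voxels remain
carve view 2 (along y, XZ-mask fill 32/100): 214 voxels remain

214 voxels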